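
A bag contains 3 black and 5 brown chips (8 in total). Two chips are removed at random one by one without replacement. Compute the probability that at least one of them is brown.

Use the complement: P(at least one brown) = 1 − P(no brown).
P(none) = C(3,2)/C(8,2) = 3/28.
So P = 1 − 3/28 = 25/28 ≈ 0.8929.

25/28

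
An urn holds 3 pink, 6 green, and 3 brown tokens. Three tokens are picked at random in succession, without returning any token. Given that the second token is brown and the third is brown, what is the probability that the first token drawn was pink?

3/10

P(first=pink and the second token is brown and the third is brown) = (3/12)·(3/11)·(2/10) = 3/220.
P(E) = Σ over first color = 3/220 + 3/110 + 1/220 = 1/22.
By Bayes, P(first=pink | E) = 3/220 / 1/22 = 3/10 ≈ 0.3000.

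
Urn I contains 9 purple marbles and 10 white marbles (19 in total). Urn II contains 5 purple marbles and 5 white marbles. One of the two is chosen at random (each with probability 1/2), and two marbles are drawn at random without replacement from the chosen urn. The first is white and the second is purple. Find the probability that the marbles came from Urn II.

P(E | Urn I) = 5/19; P(E | Urn II) = 5/18.
P(E) = 1/2·5/19 + 1/2·5/18 = 185/684.
By Bayes' rule, P(Urn II | E) = 5/36 / 185/684 = 19/37 ≈ 0.5135.

19/37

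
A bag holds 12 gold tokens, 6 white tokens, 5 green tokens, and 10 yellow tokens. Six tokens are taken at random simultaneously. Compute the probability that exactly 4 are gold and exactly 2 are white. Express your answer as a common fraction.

Unordered draws without replacement: count favorable combinations over C(33,6).
Favorable = C(12,4) · C(6,2) · C(5,0) · C(10,0) = 7425; total = C(33,6) = 1107568.
P = 7425/1107568 = 675/100688 ≈ 0.0067.

675/100688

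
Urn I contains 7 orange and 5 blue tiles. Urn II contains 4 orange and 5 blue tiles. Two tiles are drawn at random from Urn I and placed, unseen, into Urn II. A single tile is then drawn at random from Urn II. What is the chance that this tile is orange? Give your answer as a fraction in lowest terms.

Condition on how many of the transferred tiles are orange (from Urn I: 7 orange of 12; then Urn II has 11 total).
  0 orange: C(7,0)C(5,2)/C(12,2) = 5/33; then P = 4/11
  1 orange: C(7,1)C(5,1)/C(12,2) = 35/66; then P = 5/11
  2 orange: C(7,2)C(5,0)/C(12,2) = 7/22; then P = 6/11
P(orange from Urn II) = 31/66 ≈ 0.4697.

31/66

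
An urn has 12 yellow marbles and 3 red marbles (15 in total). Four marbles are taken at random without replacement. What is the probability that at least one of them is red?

58/91

Use the complement: P(at least one red) = 1 − P(no red).
P(none) = C(12,4)/C(15,4) = 495/1365.
So P = 1 − 495/1365 = 58/91 ≈ 0.6374.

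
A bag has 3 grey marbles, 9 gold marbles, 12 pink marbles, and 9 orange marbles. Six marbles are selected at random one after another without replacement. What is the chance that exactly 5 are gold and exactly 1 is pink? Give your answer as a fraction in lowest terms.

Unordered draws without replacement: count favorable combinations over C(33,6).
Favorable = C(3,0) · C(9,5) · C(12,1) · C(9,0) = 1512; total = C(33,6) = 1107568.
P = 1512/1107568 = 27/19778 ≈ 0.0014.

27/19778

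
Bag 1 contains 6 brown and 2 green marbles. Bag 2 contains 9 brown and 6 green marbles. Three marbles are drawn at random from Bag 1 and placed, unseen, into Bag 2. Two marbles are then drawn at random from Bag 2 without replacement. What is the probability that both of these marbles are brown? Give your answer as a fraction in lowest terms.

45/119

Condition on how many of the transferred marbles are brown (from Bag 1: 6 brown of 8; then Bag 2 has 18 total).
  1 brown: C(6,1)C(2,2)/C(8,3) = 3/28; then P = C(10,2)/C(18,2) = 5/17
  2 brown: C(6,2)C(2,1)/C(8,3) = 15/28; then P = C(11,2)/C(18,2) = 55/153
  3 brown: C(6,3)C(2,0)/C(8,3) = 5/14; then P = C(12,2)/C(18,2) = 22/51
P(both brown) = 45/119 ≈ 0.3782.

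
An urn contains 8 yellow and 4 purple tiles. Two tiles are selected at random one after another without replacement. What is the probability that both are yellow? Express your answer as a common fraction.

Multiply the conditional probability of each draw in order, without replacement, so each draw removes one from its color and from the total.
P = (8/12) · (7/11) = 14/33 ≈ 0.4242.

14/33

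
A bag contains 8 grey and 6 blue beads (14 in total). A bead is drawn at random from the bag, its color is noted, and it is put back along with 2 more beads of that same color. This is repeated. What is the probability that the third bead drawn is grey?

4/7

Sum over the four possibilities for the first two draws (grey/not-grey each), tracking how the grey count and total change by +2 per draw.
P(third is grey) = 4/7 ≈ 0.5714. (In a Pólya urn every draw has the same marginal probability 8/14.)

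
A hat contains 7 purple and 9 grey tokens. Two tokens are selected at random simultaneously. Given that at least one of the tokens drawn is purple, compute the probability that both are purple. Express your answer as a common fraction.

1/4

P(both purple) = C(7,2)/C(16,2) = 7/40; P(at least one purple) = 1 − C(9,2)/C(16,2) = 7/10.
Since 'both purple' ⊆ 'at least one purple', P(both | at least one) = 7/40 / 7/10 = 1/4 ≈ 0.2500.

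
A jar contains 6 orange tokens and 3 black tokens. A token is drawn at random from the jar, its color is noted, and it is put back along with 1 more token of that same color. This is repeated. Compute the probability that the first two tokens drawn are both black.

After a black draw the jar holds 4 black out of 10.
P = (3/9)·(4/10) = 2/15 ≈ 0.1333.

2/15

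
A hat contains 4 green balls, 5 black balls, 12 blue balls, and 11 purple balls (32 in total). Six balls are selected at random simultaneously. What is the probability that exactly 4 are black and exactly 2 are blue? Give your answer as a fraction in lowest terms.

55/151032

Unordered draws without replacement: count favorable combinations over C(32,6).
Favorable = C(4,0) · C(5,4) · C(12,2) · C(11,0) = 330; total = C(32,6) = 906192.
P = 330/906192 = 55/151032 ≈ 0.0004.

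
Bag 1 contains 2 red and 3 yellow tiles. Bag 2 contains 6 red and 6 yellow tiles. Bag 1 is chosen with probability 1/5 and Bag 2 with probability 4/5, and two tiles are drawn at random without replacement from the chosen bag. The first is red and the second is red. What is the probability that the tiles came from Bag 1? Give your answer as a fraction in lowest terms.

11/111

P(E | Bag 1) = 1/10; P(E | Bag 2) = 5/22.
P(E) = 1/5·1/10 + 4/5·5/22 = 111/550.
By Bayes' rule, P(Bag 1 | E) = 1/50 / 111/550 = 11/111 ≈ 0.0991.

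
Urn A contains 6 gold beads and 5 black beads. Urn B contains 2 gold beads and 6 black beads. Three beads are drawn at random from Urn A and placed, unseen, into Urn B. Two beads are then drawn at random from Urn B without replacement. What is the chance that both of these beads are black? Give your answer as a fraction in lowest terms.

Condition on how many of the transferred beads are black (from Urn A: 5 black of 11; then Urn B has 11 total).
  0 black: C(5,0)C(6,3)/C(11,3) = 4/33; then P = C(6,2)/C(11,2) = 3/11
  1 black: C(5,1)C(6,2)/C(11,3) = 5/11; then P = C(7,2)/C(11,2) = 21/55
  2 black: C(5,2)C(6,1)/C(11,3) = 4/11; then P = C(8,2)/C(11,2) = 28/55
  3 black: C(5,3)C(6,0)/C(11,3) = 2/33; then P = C(9,2)/C(11,2) = 36/55
P(both black) = 261/605 ≈ 0.4314.

261/605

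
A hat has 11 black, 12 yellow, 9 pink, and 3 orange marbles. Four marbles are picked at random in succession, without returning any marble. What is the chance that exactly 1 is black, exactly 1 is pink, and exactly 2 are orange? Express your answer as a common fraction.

27/4760

Unordered draws without replacement: count favorable combinations over C(35,4).
Favorable = C(11,1) · C(12,0) · C(9,1) · C(3,2) = 297; total = C(35,4) = 52360.
P = 297/52360 = 27/4760 ≈ 0.0057.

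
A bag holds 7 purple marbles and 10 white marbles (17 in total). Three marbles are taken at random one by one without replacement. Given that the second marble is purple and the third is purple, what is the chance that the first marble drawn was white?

P(first=white and the second marble is purple and the third is purple) = (10/17)·(7/16)·(6/15) = 7/68.
P(E) = Σ over first color = 7/136 + 7/68 = 21/136.
By Bayes, P(first=white | E) = 7/68 / 21/136 = 2/3 ≈ 0.6667.

2/3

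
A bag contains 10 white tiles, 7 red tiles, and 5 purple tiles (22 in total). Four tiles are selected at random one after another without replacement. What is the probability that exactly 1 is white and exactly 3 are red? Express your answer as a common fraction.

10/209

Unordered draws without replacement: count favorable combinations over C(22,4).
Favorable = C(10,1) · C(7,3) · C(5,0) = 350; total = C(22,4) = 7315.
P = 350/7315 = 10/209 ≈ 0.0478.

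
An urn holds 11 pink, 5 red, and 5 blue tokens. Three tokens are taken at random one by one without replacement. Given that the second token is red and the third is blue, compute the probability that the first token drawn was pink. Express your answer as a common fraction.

11/19

P(first=pink and the second token is red and the third is blue) = (11/21)·(5/20)·(5/19) = 55/1596.
P(E) = Σ over first color = 55/1596 + 5/399 + 5/399 = 5/84.
By Bayes, P(first=pink | E) = 55/1596 / 5/84 = 11/19 ≈ 0.5789.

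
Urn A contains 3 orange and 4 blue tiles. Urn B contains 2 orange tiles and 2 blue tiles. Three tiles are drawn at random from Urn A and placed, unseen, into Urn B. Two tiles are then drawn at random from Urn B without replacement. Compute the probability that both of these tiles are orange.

Condition on how many of the transferred tiles are orange (from Urn A: 3 orange of 7; then Urn B has 7 total).
  0 orange: C(3,0)C(4,3)/C(7,3) = 4/35; then P = C(2,2)/C(7,2) = 1/21
  1 orange: C(3,1)C(4,2)/C(7,3) = 18/35; then P = C(3,2)/C(7,2) = 1/7
  2 orange: C(3,2)C(4,1)/C(7,3) = 12/35; then P = C(4,2)/C(7,2) = 2/7
  3 orange: C(3,3)C(4,0)/C(7,3) = 1/35; then P = C(5,2)/C(7,2) = 10/21
P(both orange) = 4/21 ≈ 0.1905.

4/21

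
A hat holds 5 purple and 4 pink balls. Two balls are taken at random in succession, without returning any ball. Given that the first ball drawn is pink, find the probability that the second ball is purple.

After removing 1 pink, the hat has 5 purple out of 8 remaining.
P(second is purple | given) = 5/8 ≈ 0.6250.

5/8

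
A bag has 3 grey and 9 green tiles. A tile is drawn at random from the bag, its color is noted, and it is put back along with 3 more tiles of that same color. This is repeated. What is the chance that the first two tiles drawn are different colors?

Either green then grey, or grey then green; after the first draw the total is 15.
P = (9/12)·(3/15) + (3/12)·(9/15) = 3/10 ≈ 0.3000.

3/10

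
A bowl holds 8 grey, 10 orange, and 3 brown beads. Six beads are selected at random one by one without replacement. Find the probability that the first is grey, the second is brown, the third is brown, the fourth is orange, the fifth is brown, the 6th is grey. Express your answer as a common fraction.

Multiply the conditional probability of each draw in order, without replacement, so each draw removes one from its color and from the total.
P = (8/21) · (3/20) · (2/19) · (10/18) · (1/17) · (7/16) = 1/11628 ≈ 0.0001.

1/11628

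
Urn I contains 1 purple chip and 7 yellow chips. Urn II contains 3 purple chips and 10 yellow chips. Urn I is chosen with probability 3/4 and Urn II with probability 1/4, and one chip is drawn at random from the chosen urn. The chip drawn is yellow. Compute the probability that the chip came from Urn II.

80/353

P(yellow | Urn I) = 7/8; P(yellow | Urn II) = 10/13.
P(yellow) = 3/4·7/8 + 1/4·10/13 = 353/416.
By Bayes' rule, P(Urn II | yellow) = 5/26 / 353/416 = 80/353 ≈ 0.2266.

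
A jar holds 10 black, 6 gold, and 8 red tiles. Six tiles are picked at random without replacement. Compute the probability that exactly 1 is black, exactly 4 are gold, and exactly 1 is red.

Unordered draws without replacement: count favorable combinations over C(24,6).
Favorable = C(10,1) · C(6,4) · C(8,1) = 1200; total = C(24,6) = 134596.
P = 1200/134596 = 300/33649 ≈ 0.0089.

300/33649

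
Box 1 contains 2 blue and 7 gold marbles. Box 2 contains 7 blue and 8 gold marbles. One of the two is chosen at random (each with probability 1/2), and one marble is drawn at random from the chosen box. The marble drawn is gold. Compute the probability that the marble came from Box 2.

P(gold | Box 1) = 7/9; P(gold | Box 2) = 8/15.
P(gold) = 1/2·7/9 + 1/2·8/15 = 59/90.
By Bayes' rule, P(Box 2 | gold) = 4/15 / 59/90 = 24/59 ≈ 0.4068.

24/59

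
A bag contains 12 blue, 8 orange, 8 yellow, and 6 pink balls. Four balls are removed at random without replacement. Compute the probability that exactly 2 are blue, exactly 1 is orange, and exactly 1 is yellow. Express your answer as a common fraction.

Unordered draws without replacement: count favorable combinations over C(34,4).
Favorable = C(12,2) · C(8,1) · C(8,1) · C(6,0) = 4224; total = C(34,4) = 46376.
P = 4224/46376 = 48/527 ≈ 0.0911.

48/527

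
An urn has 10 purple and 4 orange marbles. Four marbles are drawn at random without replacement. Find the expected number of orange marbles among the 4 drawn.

8/7

By linearity of expectation, E[X] = Σ P(draw i is orange); by symmetry each draw (even without replacement) has P(orange) = 4/14.
E[X] = 4 · 4/14 = 8/7 ≈ 1.1429.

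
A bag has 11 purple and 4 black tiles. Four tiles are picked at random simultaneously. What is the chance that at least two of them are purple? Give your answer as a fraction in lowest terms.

Sum the hypergeometric tail for j = 2,…,4 purple tiles.
Favorable = C(11,2)·C(4,2) + C(11,3)·C(4,1) + C(11,4)·C(4,0) = 1320; total = C(15,4) = 1365.
P = 1320/1365 = 88/91 ≈ 0.9670.

88/91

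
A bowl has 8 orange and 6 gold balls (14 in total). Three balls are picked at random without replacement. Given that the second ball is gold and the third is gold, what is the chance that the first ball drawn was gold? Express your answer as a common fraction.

P(first=gold and the second ball is gold and the third is gold) = (6/14)·(5/13)·(4/12) = 5/91.
P(E) = Σ over first color = 10/91 + 5/91 = 15/91.
By Bayes, P(first=gold | E) = 5/91 / 15/91 = 1/3 ≈ 0.3333.

1/3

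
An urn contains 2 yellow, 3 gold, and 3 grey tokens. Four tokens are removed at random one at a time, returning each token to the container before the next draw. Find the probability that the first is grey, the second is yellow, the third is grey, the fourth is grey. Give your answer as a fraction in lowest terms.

Multiply the conditional probability of each draw in order, with replacement (the composition resets each draw).
P = (3/8) · (2/8) · (3/8) · (3/8) = 27/2048 ≈ 0.0132.

27/2048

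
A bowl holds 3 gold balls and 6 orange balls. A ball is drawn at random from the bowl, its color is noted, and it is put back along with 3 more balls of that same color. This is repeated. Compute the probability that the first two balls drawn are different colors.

1/3

Either gold then orange, or orange then gold; after the first draw the total is 12.
P = (3/9)·(6/12) + (6/9)·(3/12) = 1/3 ≈ 0.3333.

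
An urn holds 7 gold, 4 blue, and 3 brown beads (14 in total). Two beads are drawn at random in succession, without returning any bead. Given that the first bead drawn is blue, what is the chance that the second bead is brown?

After removing 1 blue, the urn has 3 brown out of 13 remaining.
P(second is brown | given) = 3/13 ≈ 0.2308.

3/13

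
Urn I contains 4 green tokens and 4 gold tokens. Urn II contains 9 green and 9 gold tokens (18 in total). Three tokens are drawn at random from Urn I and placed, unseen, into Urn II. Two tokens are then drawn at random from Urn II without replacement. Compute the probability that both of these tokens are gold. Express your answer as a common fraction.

Condition on how many of the transferred tokens are gold (from Urn I: 4 gold of 8; then Urn II has 21 total).
  0 gold: C(4,0)C(4,3)/C(8,3) = 1/14; then P = C(9,2)/C(21,2) = 6/35
  1 gold: C(4,1)C(4,2)/C(8,3) = 3/7; then P = C(10,2)/C(21,2) = 3/14
  2 gold: C(4,2)C(4,1)/C(8,3) = 3/7; then P = C(11,2)/C(21,2) = 11/42
  3 gold: C(4,3)C(4,0)/C(8,3) = 1/14; then P = C(12,2)/C(21,2) = 11/35
P(both gold) = 117/490 ≈ 0.2388.

117/490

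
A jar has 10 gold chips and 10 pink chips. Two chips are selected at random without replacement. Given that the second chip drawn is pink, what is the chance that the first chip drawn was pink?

P(first=pink and the second chip drawn is pink) = (10/20)·(9/19) = 9/38.
P(the second chip drawn is pink) = Σ over first color = 5/19 + 9/38 = 1/2.
By Bayes, P(first=pink | the second chip drawn is pink) = 9/38 / 1/2 = 9/19 ≈ 0.4737.

9/19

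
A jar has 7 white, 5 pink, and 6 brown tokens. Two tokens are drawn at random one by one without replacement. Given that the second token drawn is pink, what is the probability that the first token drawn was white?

7/17

P(first=white and the second token drawn is pink) = (7/18)·(5/17) = 35/306.
P(the second token drawn is pink) = Σ over first color = 35/306 + 10/153 + 5/51 = 5/18.
By Bayes, P(first=white | the second token drawn is pink) = 35/306 / 5/18 = 7/17 ≈ 0.4118.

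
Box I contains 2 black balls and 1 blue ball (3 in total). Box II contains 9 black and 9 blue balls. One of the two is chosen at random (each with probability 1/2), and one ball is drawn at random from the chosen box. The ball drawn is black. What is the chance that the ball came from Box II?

P(black | Box I) = 2/3; P(black | Box II) = 1/2.
P(black) = 1/2·2/3 + 1/2·1/2 = 7/12.
By Bayes' rule, P(Box II | black) = 1/4 / 7/12 = 3/7 ≈ 0.4286.

3/7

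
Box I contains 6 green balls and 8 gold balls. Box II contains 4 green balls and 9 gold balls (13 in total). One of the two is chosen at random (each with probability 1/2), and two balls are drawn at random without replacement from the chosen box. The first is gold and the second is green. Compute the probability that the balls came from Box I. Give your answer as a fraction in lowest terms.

8/15

P(E | Box I) = 24/91; P(E | Box II) = 3/13.
P(E) = 1/2·24/91 + 1/2·3/13 = 45/182.
By Bayes' rule, P(Box I | E) = 12/91 / 45/182 = 8/15 ≈ 0.5333.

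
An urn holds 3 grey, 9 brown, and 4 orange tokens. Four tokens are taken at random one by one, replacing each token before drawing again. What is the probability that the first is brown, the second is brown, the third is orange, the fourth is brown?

729/16384

Multiply the conditional probability of each draw in order, with replacement (the composition resets each draw).
P = (9/16) · (9/16) · (4/16) · (9/16) = 729/16384 ≈ 0.0445.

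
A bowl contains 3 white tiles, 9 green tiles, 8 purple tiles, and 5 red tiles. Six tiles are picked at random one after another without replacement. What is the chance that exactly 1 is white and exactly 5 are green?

Unordered draws without replacement: count favorable combinations over C(25,6).
Favorable = C(3,1) · C(9,5) · C(8,0) · C(5,0) = 378; total = C(25,6) = 177100.
P = 378/177100 = 27/12650 ≈ 0.0021.

27/12650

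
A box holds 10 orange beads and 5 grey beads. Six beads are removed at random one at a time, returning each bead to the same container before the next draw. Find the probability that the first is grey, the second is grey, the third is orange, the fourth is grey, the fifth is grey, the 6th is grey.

2/729

Multiply the conditional probability of each draw in order, with replacement (the composition resets each draw).
P = (5/15) · (5/15) · (10/15) · (5/15) · (5/15) · (5/15) = 2/729 ≈ 0.0027.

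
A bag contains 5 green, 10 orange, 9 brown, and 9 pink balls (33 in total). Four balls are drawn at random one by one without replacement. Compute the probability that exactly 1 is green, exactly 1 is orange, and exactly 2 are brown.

Unordered draws without replacement: count favorable combinations over C(33,4).
Favorable = C(5,1) · C(10,1) · C(9,2) · C(9,0) = 1800; total = C(33,4) = 40920.
P = 1800/40920 = 15/341 ≈ 0.0440.

15/341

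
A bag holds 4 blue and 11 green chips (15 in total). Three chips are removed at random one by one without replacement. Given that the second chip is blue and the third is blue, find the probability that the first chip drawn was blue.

2/13

P(first=blue and the second chip is blue and the third is blue) = (4/15)·(3/14)·(2/13) = 4/455.
P(E) = Σ over first color = 4/455 + 22/455 = 2/35.
By Bayes, P(first=blue | E) = 4/455 / 2/35 = 2/13 ≈ 0.1538.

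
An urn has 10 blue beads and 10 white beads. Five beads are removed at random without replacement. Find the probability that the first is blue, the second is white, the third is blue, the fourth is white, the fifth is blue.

Multiply the conditional probability of each draw in order, without replacement, so each draw removes one from its color and from the total.
P = (10/20) · (10/19) · (9/18) · (9/17) · (8/16) = 45/1292 ≈ 0.0348.

45/1292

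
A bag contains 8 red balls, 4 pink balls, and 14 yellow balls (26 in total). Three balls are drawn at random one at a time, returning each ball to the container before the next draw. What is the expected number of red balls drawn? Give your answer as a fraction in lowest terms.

By linearity of expectation, E[X] = Σ P(draw i is red); each independent draw has P(red) = 8/26.
E[X] = 3 · 8/26 = 12/13 ≈ 0.9231.

12/13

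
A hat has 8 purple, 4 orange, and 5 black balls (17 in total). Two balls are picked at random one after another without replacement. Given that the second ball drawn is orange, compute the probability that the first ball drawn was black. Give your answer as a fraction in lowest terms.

5/16

P(first=black and the second ball drawn is orange) = (5/17)·(4/16) = 5/68.
P(the second ball drawn is orange) = Σ over first color = 2/17 + 3/68 + 5/68 = 4/17.
By Bayes, P(first=black | the second ball drawn is orange) = 5/68 / 4/17 = 5/16 ≈ 0.3125.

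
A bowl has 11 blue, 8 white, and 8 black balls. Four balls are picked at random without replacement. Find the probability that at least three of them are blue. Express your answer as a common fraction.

11/65

Sum the hypergeometric tail for j = 3,…,4 blue balls.
Favorable = C(11,3)·C(16,1) + C(11,4)·C(16,0) = 2970; total = C(27,4) = 17550.
P = 2970/17550 = 11/65 ≈ 0.1692.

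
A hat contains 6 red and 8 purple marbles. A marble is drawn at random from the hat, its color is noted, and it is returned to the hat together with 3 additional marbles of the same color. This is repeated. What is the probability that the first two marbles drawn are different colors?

Either red then purple, or purple then red; after the first draw the total is 17.
P = (6/14)·(8/17) + (8/14)·(6/17) = 48/119 ≈ 0.4034.

48/119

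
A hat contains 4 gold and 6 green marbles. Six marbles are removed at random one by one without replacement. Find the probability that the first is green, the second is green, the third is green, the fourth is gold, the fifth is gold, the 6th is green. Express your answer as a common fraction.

1/35

Multiply the conditional probability of each draw in order, without replacement, so each draw removes one from its color and from the total.
P = (6/10) · (5/9) · (4/8) · (4/7) · (3/6) · (3/5) = 1/35 ≈ 0.0286.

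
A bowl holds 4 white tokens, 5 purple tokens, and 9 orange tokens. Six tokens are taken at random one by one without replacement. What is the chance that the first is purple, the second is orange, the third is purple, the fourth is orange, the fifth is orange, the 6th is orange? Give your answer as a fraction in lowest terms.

Multiply the conditional probability of each draw in order, without replacement, so each draw removes one from its color and from the total.
P = (5/18) · (9/17) · (4/16) · (8/15) · (7/14) · (6/13) = 1/221 ≈ 0.0045.

1/221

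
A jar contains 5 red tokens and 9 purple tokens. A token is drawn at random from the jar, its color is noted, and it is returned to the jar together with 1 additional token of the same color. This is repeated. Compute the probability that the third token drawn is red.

5/14

Sum over the four possibilities for the first two draws (red/not-red each), tracking how the red count and total change by +1 per draw.
P(third is red) = 5/14 ≈ 0.3571. (In a Pólya urn every draw has the same marginal probability 5/14.)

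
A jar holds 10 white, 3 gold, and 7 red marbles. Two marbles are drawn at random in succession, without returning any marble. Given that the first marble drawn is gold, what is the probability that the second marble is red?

7/19

After removing 1 gold, the jar has 7 red out of 19 remaining.
P(second is red | given) = 7/19 ≈ 0.3684.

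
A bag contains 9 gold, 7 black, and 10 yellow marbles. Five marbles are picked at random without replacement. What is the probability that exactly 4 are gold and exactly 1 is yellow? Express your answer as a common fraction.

Unordered draws without replacement: count favorable combinations over C(26,5).
Favorable = C(9,4) · C(7,0) · C(10,1) = 1260; total = C(26,5) = 65780.
P = 1260/65780 = 63/3289 ≈ 0.0192.

63/3289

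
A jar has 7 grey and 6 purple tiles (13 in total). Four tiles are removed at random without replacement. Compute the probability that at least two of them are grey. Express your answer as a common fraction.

Sum the hypergeometric tail for j = 2,…,4 grey tiles.
Favorable = C(7,2)·C(6,2) + C(7,3)·C(6,1) + C(7,4)·C(6,0) = 560; total = C(13,4) = 715.
P = 560/715 = 112/143 ≈ 0.7832.

112/143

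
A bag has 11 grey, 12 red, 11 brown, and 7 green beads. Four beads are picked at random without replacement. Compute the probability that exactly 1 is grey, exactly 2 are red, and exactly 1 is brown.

Unordered draws without replacement: count favorable combinations over C(41,4).
Favorable = C(11,1) · C(12,2) · C(11,1) · C(7,0) = 7986; total = C(41,4) = 101270.
P = 7986/101270 = 3993/50635 ≈ 0.0789.

3993/50635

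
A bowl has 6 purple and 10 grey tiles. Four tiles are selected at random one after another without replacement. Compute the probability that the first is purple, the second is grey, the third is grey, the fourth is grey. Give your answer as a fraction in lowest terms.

Multiply the conditional probability of each draw in order, without replacement, so each draw removes one from its color and from the total.
P = (6/16) · (10/15) · (9/14) · (8/13) = 9/91 ≈ 0.0989.

9/91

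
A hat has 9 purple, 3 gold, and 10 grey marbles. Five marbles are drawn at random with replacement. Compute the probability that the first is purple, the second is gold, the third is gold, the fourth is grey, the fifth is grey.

Multiply the conditional probability of each draw in order, with replacement (the composition resets each draw).
P = (9/22) · (3/22) · (3/22) · (10/22) · (10/22) = 2025/1288408 ≈ 0.0016.

2025/1288408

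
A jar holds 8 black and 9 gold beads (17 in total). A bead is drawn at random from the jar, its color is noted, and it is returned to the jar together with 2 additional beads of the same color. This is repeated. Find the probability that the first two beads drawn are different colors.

144/323

Either gold then black, or black then gold; after the first draw the total is 19.
P = (9/17)·(8/19) + (8/17)·(9/19) = 144/323 ≈ 0.4458.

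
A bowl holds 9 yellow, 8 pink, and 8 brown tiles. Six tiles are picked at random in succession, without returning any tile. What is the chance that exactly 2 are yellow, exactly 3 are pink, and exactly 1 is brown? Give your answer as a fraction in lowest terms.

Unordered draws without replacement: count favorable combinations over C(25,6).
Favorable = C(9,2) · C(8,3) · C(8,1) = 16128; total = C(25,6) = 177100.
P = 16128/177100 = 576/6325 ≈ 0.0911.

576/6325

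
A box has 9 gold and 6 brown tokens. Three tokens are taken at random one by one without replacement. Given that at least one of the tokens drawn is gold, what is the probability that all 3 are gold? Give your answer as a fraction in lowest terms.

P(all 3 gold) = C(9,3)/C(15,3) = 12/65; P(at least one gold) = 1 − C(6,3)/C(15,3) = 87/91.
Since 'all 3 gold' ⊆ 'at least one gold', P(all 3 | at least one) = 12/65 / 87/91 = 28/145 ≈ 0.1931.

28/145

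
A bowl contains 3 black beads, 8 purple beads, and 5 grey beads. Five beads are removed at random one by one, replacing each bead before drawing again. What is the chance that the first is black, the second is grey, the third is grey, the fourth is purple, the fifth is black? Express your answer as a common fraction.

225/131072

Multiply the conditional probability of each draw in order, with replacement (the composition resets each draw).
P = (3/16) · (5/16) · (5/16) · (8/16) · (3/16) = 225/131072 ≈ 0.0017.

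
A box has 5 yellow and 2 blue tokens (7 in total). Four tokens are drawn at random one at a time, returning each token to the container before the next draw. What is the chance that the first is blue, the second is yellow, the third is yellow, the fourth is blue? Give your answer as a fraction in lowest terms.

Multiply the conditional probability of each draw in order, with replacement (the composition resets each draw).
P = (2/7) · (5/7) · (5/7) · (2/7) = 100/2401 ≈ 0.0416.

100/2401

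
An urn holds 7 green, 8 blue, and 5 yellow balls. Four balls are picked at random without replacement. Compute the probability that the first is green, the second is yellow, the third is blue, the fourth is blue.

49/2907

Multiply the conditional probability of each draw in order, without replacement, so each draw removes one from its color and from the total.
P = (7/20) · (5/19) · (8/18) · (7/17) = 49/2907 ≈ 0.0169.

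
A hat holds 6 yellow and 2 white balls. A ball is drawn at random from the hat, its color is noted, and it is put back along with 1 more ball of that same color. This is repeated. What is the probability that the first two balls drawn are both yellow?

After a yellow draw the hat holds 7 yellow out of 9.
P = (6/8)·(7/9) = 7/12 ≈ 0.5833.

7/12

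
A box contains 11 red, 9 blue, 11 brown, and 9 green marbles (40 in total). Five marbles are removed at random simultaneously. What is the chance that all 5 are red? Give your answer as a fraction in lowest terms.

Unordered draws without replacement: count favorable combinations over C(40,5).
Favorable = C(11,5) · C(9,0) · C(11,0) · C(9,0) = 462; total = C(40,5) = 658008.
P = 462/658008 = 77/109668 ≈ 0.0007.

77/109668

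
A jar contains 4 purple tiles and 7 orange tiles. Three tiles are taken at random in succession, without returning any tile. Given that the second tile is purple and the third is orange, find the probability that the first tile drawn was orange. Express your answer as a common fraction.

2/3

P(first=orange and the second tile is purple and the third is orange) = (7/11)·(4/10)·(6/9) = 28/165.
P(E) = Σ over first color = 14/165 + 28/165 = 14/55.
By Bayes, P(first=orange | E) = 28/165 / 14/55 = 2/3 ≈ 0.6667.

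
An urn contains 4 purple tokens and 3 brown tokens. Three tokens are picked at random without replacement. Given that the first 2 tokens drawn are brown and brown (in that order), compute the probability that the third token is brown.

After removing 2 brown, the urn has 1 brown out of 5 remaining.
P(third is brown | given) = 1/5 ≈ 0.2000.

1/5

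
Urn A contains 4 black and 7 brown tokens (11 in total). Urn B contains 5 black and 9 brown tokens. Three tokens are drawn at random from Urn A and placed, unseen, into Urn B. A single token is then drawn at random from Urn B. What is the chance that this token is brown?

120/187

Condition on how many of the transferred tokens are brown (from Urn A: 7 brown of 11; then Urn B has 17 total).
  0 brown: C(7,0)C(4,3)/C(11,3) = 4/165; then P = 9/17
  1 brown: C(7,1)C(4,2)/C(11,3) = 14/55; then P = 10/17
  2 brown: C(7,2)C(4,1)/C(11,3) = 28/55; then P = 11/17
  3 brown: C(7,3)C(4,0)/C(11,3) = 7/33; then P = 12/17
P(brown from Urn B) = 120/187 ≈ 0.6417.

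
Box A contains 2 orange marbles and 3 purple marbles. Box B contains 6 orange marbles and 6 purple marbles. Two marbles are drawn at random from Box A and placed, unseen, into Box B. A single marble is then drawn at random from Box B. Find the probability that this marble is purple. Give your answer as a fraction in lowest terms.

18/35

Condition on how many of the transferred marbles are purple (from Box A: 3 purple of 5; then Box B has 14 total).
  0 purple: C(3,0)C(2,2)/C(5,2) = 1/10; then P = 6/14
  1 purple: C(3,1)C(2,1)/C(5,2) = 3/5; then P = 7/14
  2 purple: C(3,2)C(2,0)/C(5,2) = 3/10; then P = 8/14
P(purple from Box B) = 18/35 ≈ 0.5143.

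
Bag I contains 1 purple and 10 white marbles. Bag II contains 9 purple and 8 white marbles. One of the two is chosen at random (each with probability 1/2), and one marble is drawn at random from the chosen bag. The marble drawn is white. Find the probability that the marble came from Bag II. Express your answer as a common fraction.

44/129

P(white | Bag I) = 10/11; P(white | Bag II) = 8/17.
P(white) = 1/2·10/11 + 1/2·8/17 = 129/187.
By Bayes' rule, P(Bag II | white) = 4/17 / 129/187 = 44/129 ≈ 0.3411.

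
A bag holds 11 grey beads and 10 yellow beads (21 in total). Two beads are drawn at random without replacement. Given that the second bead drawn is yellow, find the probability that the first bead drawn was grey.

P(first=grey and the second bead drawn is yellow) = (11/21)·(10/20) = 11/42.
P(the second bead drawn is yellow) = Σ over first color = 11/42 + 3/14 = 10/21.
By Bayes, P(first=grey | the second bead drawn is yellow) = 11/42 / 10/21 = 11/20 ≈ 0.5500.

11/20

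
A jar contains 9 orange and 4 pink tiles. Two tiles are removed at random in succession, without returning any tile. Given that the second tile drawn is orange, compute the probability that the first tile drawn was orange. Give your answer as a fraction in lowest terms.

P(first=orange and the second tile drawn is orange) = (9/13)·(8/12) = 6/13.
P(the second tile drawn is orange) = Σ over first color = 6/13 + 3/13 = 9/13.
By Bayes, P(first=orange | the second tile drawn is orange) = 6/13 / 9/13 = 2/3 ≈ 0.6667.

2/3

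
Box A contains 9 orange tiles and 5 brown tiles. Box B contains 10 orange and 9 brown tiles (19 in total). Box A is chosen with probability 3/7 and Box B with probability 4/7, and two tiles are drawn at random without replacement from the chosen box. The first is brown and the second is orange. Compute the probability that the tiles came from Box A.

P(E | Box A) = 45/182; P(E | Box B) = 5/19.
P(E) = 3/7·45/182 + 4/7·5/19 = 6205/24206.
By Bayes' rule, P(Box A | E) = 135/1274 / 6205/24206 = 513/1241 ≈ 0.4134.

513/1241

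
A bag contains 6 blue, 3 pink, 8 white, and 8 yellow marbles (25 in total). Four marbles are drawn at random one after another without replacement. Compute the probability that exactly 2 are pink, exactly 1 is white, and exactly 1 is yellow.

96/6325

Unordered draws without replacement: count favorable combinations over C(25,4).
Favorable = C(6,0) · C(3,2) · C(8,1) · C(8,1) = 192; total = C(25,4) = 12650.
P = 192/12650 = 96/6325 ≈ 0.0152.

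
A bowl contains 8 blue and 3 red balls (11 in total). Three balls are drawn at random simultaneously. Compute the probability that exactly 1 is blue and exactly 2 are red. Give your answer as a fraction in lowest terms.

Unordered draws without replacement: count favorable combinations over C(11,3).
Favorable = C(8,1) · C(3,2) = 24; total = C(11,3) = 165.
P = 24/165 = 8/55 ≈ 0.1455.

8/55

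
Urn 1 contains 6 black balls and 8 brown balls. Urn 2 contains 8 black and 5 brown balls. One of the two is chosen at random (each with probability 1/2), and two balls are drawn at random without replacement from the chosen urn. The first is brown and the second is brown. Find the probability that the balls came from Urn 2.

P(E | Urn 1) = 4/13; P(E | Urn 2) = 5/39.
P(E) = 1/2·4/13 + 1/2·5/39 = 17/78.
By Bayes' rule, P(Urn 2 | E) = 5/78 / 17/78 = 5/17 ≈ 0.2941.

5/17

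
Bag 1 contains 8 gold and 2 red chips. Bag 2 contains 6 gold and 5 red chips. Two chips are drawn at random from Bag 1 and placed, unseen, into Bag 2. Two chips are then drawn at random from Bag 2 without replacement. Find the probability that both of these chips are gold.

Condition on how many of the transferred chips are gold (from Bag 1: 8 gold of 10; then Bag 2 has 13 total).
  0 gold: C(8,0)C(2,2)/C(10,2) = 1/45; then P = C(6,2)/C(13,2) = 5/26
  1 gold: C(8,1)C(2,1)/C(10,2) = 16/45; then P = C(7,2)/C(13,2) = 7/26
  2 gold: C(8,2)C(2,0)/C(10,2) = 28/45; then P = C(8,2)/C(13,2) = 14/39
P(both gold) = 227/702 ≈ 0.3234.

227/702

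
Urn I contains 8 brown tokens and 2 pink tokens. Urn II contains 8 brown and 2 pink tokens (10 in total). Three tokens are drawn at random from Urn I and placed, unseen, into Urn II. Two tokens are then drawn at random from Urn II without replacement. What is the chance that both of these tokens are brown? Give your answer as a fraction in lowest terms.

Condition on how many of the transferred tokens are brown (from Urn I: 8 brown of 10; then Urn II has 13 total).
  1 brown: C(8,1)C(2,2)/C(10,3) = 1/15; then P = C(9,2)/C(13,2) = 6/13
  2 brown: C(8,2)C(2,1)/C(10,3) = 7/15; then P = C(10,2)/C(13,2) = 15/26
  3 brown: C(8,3)C(2,0)/C(10,3) = 7/15; then P = C(11,2)/C(13,2) = 55/78
P(both brown) = 368/585 ≈ 0.6291.

368/585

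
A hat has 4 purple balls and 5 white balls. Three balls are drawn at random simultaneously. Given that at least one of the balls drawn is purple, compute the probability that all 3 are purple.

2/37

P(all 3 purple) = C(4,3)/C(9,3) = 1/21; P(at least one purple) = 1 − C(5,3)/C(9,3) = 37/42.
Since 'all 3 purple' ⊆ 'at least one purple', P(all 3 | at least one) = 1/21 / 37/42 = 2/37 ≈ 0.0541.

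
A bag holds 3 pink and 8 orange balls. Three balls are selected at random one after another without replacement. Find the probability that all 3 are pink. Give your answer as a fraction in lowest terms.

Unordered draws without replacement: count favorable combinations over C(11,3).
Favorable = C(3,3) · C(8,0) = 1; total = C(11,3) = 165.
P = 1/165 = 1/165 ≈ 0.0061.

1/165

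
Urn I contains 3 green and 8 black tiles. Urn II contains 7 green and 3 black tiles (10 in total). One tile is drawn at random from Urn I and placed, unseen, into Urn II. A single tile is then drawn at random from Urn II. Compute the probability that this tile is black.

41/121

Condition on how many of the transferred tiles are black (from Urn I: 8 black of 11; then Urn II has 11 total).
  0 black: C(8,0)C(3,1)/C(11,1) = 3/11; then P = 3/11
  1 black: C(8,1)C(3,0)/C(11,1) = 8/11; then P = 4/11
P(black from Urn II) = 41/121 ≈ 0.3388.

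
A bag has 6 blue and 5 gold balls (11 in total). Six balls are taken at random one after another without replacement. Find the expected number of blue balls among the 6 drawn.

By linearity of expectation, E[X] = Σ P(draw i is blue); by symmetry each draw (even without replacement) has P(blue) = 6/11.
E[X] = 6 · 6/11 = 36/11 ≈ 3.2727.

36/11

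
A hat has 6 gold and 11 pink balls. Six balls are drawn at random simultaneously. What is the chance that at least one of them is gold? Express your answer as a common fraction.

Use the complement: P(at least one gold) = 1 − P(no gold).
P(none) = C(11,6)/C(17,6) = 462/12376.
So P = 1 − 462/12376 = 851/884 ≈ 0.9627.

851/884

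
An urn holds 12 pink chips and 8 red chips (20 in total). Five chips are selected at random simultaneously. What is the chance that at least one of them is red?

Use the complement: P(at least one red) = 1 − P(no red).
P(none) = C(12,5)/C(20,5) = 792/15504.
So P = 1 − 792/15504 = 613/646 ≈ 0.9489.

613/646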